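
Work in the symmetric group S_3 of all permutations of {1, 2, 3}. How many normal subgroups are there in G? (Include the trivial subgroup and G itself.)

G has 6 subgroups. Checking conjugation-invariance by order — order 1: 1/1 normal; order 2: 0/3 normal; order 3: 1/1 normal; order 6: 1/1 normal.
Total normal subgroups: 3.

3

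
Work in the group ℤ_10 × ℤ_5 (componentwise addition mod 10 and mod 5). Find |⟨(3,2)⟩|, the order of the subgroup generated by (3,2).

10

The order of (3,2) in Z_10 × Z_5 is lcm(ord(3) in Z_10, ord(2) in Z_5).
ord(3) = 10 and ord(2) = 5, so |⟨(3,2)⟩| = lcm(10, 5) = 10.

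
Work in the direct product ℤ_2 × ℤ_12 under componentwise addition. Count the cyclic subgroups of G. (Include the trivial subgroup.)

12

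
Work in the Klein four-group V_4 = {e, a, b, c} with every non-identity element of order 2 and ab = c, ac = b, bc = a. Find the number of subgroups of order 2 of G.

3

|G| = 4 and 2 | 4, so subgroups of order 2 are possible by Lagrange.
The subgroups of order 2 are: {e, a}; {e, b}; {e, c}.
So G has 3 subgroups of order 2.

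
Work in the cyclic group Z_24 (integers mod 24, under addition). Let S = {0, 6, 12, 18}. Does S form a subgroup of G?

|S| = 4 divides |G| = 24, consistent with Lagrange.
S contains the identity, every element's inverse is in S, and S is closed under +: it is a subgroup.
In fact S = ⟨18⟩.

Yes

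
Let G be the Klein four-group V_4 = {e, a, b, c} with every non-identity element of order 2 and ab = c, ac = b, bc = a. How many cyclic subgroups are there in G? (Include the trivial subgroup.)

4

Each element a generates a cyclic subgroup ⟨a⟩; distinct elements may generate the same one (a cyclic group of order d has φ(d) generators).
Cyclic subgroups by order — order 1: 1; order 2: 3.
Total: 4.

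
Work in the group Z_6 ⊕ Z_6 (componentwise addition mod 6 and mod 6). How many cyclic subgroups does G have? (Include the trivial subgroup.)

Group the elements of G by the cyclic subgroup they generate; each cyclic subgroup of order d accounts for φ(d) elements.
Cyclic subgroups by order — order 1: 1; order 2: 3; order 3: 4; order 6: 12.
Total: 20.

20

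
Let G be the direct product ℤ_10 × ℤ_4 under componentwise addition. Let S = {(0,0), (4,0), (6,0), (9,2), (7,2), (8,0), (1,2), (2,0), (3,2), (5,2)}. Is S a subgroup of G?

Yes

|S| = 10 divides |G| = 40, consistent with Lagrange.
S contains the identity, every element's inverse is in S, and S is closed under +: it is a subgroup.
In fact S = ⟨(1,2)⟩.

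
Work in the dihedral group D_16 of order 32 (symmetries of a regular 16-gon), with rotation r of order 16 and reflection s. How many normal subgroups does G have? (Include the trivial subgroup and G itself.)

G has 36 subgroups. Checking conjugation-invariance by order — order 1: 1/1 normal; order 2: 1/17 normal; order 4: 1/9 normal; order 8: 1/5 normal; order 16: 3/3 normal; order 32: 1/1 normal.
Total normal subgroups: 8.

8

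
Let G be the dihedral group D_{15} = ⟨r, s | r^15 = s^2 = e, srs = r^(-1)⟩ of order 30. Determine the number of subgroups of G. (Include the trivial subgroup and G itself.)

28

|G| = 30, so by Lagrange every subgroup order divides 30. Divisors: 1, 2, 3, 5, 6, 10, 15, 30.
Subgroups by order — order 1: 1; order 2: 15; order 3: 1; order 5: 1; order 6: 5; order 10: 3; order 15: 1; order 30: 1.
Total: 1 + 15 + 1 + 1 + 5 + 3 + 1 + 1 = 28.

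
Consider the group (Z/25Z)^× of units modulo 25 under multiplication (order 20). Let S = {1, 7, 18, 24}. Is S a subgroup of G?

|S| = 4 divides |G| = 20, consistent with Lagrange.
S contains the identity, every element's inverse is in S, and S is closed under ·: it is a subgroup.
In fact S = ⟨18⟩.

Yes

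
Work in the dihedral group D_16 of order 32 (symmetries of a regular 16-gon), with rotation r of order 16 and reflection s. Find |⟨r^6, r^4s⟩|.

16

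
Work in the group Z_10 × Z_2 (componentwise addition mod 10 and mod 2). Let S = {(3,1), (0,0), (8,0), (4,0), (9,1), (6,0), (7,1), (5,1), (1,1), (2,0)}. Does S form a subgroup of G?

Yes

|S| = 10 divides |G| = 20, consistent with Lagrange.
S contains the identity, every element's inverse is in S, and S is closed under +: it is a subgroup.
In fact S = ⟨(7,1)⟩.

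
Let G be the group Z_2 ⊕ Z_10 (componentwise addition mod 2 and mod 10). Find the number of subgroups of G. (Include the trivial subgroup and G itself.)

10

|G| = 20, so by Lagrange every subgroup order divides 20. Divisors: 1, 2, 4, 5, 10, 20.
Subgroups by order — order 1: 1; order 2: 3; order 4: 1; order 5: 1; order 10: 3; order 20: 1.
Total: 1 + 3 + 1 + 1 + 3 + 1 = 10.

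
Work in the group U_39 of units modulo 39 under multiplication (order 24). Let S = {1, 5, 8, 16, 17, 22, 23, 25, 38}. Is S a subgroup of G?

|S| = 9 does not divide |G| = 24, so by Lagrange S is not a subgroup.

No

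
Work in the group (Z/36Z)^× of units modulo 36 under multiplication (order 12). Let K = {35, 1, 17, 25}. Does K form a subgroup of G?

No

25 ∈ K but its inverse 13 ∉ K, so K is not a subgroup.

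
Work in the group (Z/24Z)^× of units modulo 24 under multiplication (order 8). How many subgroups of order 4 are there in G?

7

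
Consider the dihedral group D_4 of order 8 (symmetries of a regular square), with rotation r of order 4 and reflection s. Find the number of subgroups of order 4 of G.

|G| = 8 and 4 | 8, so subgroups of order 4 are possible by Lagrange.
The subgroups of order 4 are: {e, r, r^2, r^3}; {e, r^2, s, r^2s}; {e, r^2, rs, r^3s}.
So G has 3 subgroups of order 4.

3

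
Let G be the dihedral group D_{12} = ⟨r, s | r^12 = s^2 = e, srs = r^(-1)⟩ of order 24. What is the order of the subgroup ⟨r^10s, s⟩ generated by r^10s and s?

|⟨r^10s⟩| = 2 and |⟨s⟩| = 2, so |H| is a multiple of lcm(2, 2) = 2 and divides |G| = 24.
Closing under the operation: H = {e, r^2, r^4, r^6, r^8, r^10, s, r^2s, r^4s, r^6s, r^8s, r^10s}, so |H| = 12.

12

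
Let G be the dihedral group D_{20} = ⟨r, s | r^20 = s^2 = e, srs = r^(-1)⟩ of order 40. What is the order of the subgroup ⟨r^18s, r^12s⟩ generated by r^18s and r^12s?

20

|⟨r^18s⟩| = 2 and |⟨r^12s⟩| = 2, so |H| is a multiple of lcm(2, 2) = 2 and divides |G| = 40.
Closing under the operation: H = {e, r^2, r^4, r^6, r^8, r^10, r^12, r^14, r^16, r^18, s, r^2s, r^4s, r^6s, r^8s, r^10s, r^12s, r^14s, r^16s, r^18s}, so |H| = 20.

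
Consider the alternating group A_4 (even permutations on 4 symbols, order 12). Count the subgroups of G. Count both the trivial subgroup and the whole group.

10

|G| = 12, so by Lagrange every subgroup order divides 12. Divisors: 1, 2, 3, 4, 6, 12.
Subgroups by order — order 1: 1; order 2: 3; order 3: 4; order 4: 1; order 6: 0; order 12: 1.
Total: 1 + 3 + 4 + 1 + 0 + 1 = 10.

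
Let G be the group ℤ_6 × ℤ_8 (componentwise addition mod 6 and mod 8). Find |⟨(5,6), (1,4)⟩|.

|⟨(5,6)⟩| = 12 and |⟨(1,4)⟩| = 6, so |H| is a multiple of lcm(12, 6) = 12 and divides |G| = 48.
Closing under the operation: H = {(0,0), (0,2), (0,4), (0,6), (1,0), (1,2), (1,4), (1,6), (2,0), (2,2), (2,4), (2,6), (3,0), (3,2), (3,4), (3,6), (4,0), (4,2), (4,4), (4,6), (5,0), (5,2), (5,4), (5,6)}, so |H| = 24.

24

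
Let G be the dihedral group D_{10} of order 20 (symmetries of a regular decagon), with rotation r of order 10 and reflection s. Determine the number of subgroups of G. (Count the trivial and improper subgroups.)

|G| = 20, so by Lagrange every subgroup order divides 20. Divisors: 1, 2, 4, 5, 10, 20.
Subgroups by order — order 1: 1; order 2: 11; order 4: 5; order 5: 1; order 10: 3; order 20: 1.
Total: 1 + 11 + 5 + 1 + 3 + 1 = 22.

22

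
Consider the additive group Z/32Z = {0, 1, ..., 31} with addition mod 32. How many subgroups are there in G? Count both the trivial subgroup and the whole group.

Subgroups of the cyclic group Z/32Z correspond bijectively to divisors of 32.
Divisors of 32: 1, 2, 4, 8, 16, 32.
So Z/32Z has 6 subgroups.

6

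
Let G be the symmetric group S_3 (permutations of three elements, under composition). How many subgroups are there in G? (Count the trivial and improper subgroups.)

6

|G| = 6, so by Lagrange every subgroup order divides 6. Divisors: 1, 2, 3, 6.
Subgroups by order — order 1: 1; order 2: 3; order 3: 1; order 6: 1.
Total: 1 + 3 + 1 + 1 = 6.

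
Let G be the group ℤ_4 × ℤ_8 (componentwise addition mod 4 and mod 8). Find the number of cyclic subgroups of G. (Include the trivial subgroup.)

14

Each element a generates a cyclic subgroup ⟨a⟩; distinct elements may generate the same one (a cyclic group of order d has φ(d) generators).
Cyclic subgroups by order — order 1: 1; order 2: 3; order 4: 6; order 8: 4.
Total: 14.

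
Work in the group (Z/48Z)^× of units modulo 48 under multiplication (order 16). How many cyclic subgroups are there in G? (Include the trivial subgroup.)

12

Group the elements of G by the cyclic subgroup they generate; each cyclic subgroup of order d accounts for φ(d) elements.
Cyclic subgroups by order — order 1: 1; order 2: 7; order 4: 4.
Total: 12.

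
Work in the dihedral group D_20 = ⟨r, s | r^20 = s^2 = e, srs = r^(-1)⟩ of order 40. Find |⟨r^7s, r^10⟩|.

4

|⟨r^7s⟩| = 2 and |⟨r^10⟩| = 2, so |H| is a multiple of lcm(2, 2) = 2 and divides |G| = 40.
Closing under the operation: H = {e, r^10, r^7s, r^17s}, so |H| = 4.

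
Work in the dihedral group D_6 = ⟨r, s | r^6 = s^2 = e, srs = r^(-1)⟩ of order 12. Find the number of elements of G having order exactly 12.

No element of G has order 12 (even though 12 | 12).

0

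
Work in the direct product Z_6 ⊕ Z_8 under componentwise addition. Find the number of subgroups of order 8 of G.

|G| = 48 and 8 | 48, so subgroups of order 8 are possible by Lagrange.
The subgroups of order 8 are: {(0,0), (0,1), (0,2), (0,3), (0,4), (0,5), (0,6), (0,7)}; {(0,0), (0,2), (0,4), (0,6), (3,0), (3,2), (3,4), (3,6)}; {(0,0), (0,2), (0,4), (0,6), (3,1), (3,3), (3,5), (3,7)}.
So G has 3 subgroups of order 8.

3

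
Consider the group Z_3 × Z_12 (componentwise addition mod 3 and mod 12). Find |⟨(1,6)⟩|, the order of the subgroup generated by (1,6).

The order of (1,6) in Z_3 × Z_12 is lcm(ord(1) in Z_3, ord(6) in Z_12).
ord(1) = 3 and ord(6) = 2, so |⟨(1,6)⟩| = lcm(3, 2) = 6.

6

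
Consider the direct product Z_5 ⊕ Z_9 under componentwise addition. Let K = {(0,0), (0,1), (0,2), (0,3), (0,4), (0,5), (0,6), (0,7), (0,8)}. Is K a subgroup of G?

Yes

|K| = 9 divides |G| = 45, consistent with Lagrange.
K contains the identity, every element's inverse is in K, and K is closed under +: it is a subgroup.
In fact K = ⟨(0,1)⟩.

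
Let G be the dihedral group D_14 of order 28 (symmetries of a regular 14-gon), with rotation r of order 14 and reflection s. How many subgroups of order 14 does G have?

|G| = 28 and 14 | 28, so subgroups of order 14 are possible by Lagrange.
The subgroups of order 14 are: {e, r, r^2, r^3, r^4, r^5, r^6, r^7, r^8, r^9, r^10, r^11, r^12, r^13}; {e, r^2, r^4, r^6, r^8, r^10, r^12, s, r^2s, r^4s, r^6s, r^8s, r^10s, r^12s}; {e, r^2, r^4, r^6, r^8, r^10, r^12, rs, r^3s, r^5s, r^7s, r^9s, r^11s, r^13s}.
So G has 3 subgroups of order 14.

3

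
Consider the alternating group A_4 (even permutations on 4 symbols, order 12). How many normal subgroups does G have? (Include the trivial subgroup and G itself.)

G has 10 subgroups. Checking conjugation-invariance by order — order 1: 1/1 normal; order 2: 0/3 normal; order 3: 0/4 normal; order 4: 1/1 normal; order 12: 1/1 normal.
Total normal subgroups: 3.

3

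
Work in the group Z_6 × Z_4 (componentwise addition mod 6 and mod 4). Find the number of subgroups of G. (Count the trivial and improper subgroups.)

16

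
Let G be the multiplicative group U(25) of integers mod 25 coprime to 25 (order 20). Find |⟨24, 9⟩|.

10

|⟨24⟩| = 2 and |⟨9⟩| = 10, so |H| is a multiple of lcm(2, 10) = 10 and divides |G| = 20.
Closing under the operation: H = {1, 4, 6, 9, 11, 14, 16, 19, 21, 24}, so |H| = 10.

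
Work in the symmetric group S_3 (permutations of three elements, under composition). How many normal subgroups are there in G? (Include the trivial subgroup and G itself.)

3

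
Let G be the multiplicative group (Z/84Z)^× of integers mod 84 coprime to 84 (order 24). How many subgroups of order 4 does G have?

7

|G| = 24 and 4 | 24, so subgroups of order 4 are possible by Lagrange.
The subgroups of order 4 are: {1, 13, 29, 41}; {1, 13, 43, 55}; {1, 13, 71, 83}; {1, 29, 43, 71}; … (7 in all).
So G has 7 subgroups of order 4.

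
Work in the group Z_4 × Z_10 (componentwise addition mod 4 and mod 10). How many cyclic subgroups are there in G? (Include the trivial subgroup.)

12

Each element a generates a cyclic subgroup ⟨a⟩; distinct elements may generate the same one (a cyclic group of order d has φ(d) generators).
Cyclic subgroups by order — order 1: 1; order 2: 3; order 4: 2; order 5: 1; order 10: 3; order 20: 2.
Total: 12.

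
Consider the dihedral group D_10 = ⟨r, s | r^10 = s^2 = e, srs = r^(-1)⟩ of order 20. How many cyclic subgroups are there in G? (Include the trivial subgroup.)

Group the elements of G by the cyclic subgroup they generate; each cyclic subgroup of order d accounts for φ(d) elements.
Cyclic subgroups by order — order 1: 1; order 2: 11; order 5: 1; order 10: 1.
Total: 14.

14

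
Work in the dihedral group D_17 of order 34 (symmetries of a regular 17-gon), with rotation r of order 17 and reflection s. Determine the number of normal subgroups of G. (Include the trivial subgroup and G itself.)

G has 20 subgroups. Checking conjugation-invariance by order — order 1: 1/1 normal; order 2: 0/17 normal; order 17: 1/1 normal; order 34: 1/1 normal.
Total normal subgroups: 3.

3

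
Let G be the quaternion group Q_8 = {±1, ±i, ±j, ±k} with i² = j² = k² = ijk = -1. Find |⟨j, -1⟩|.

4

|⟨j⟩| = 4 and |⟨-1⟩| = 2, so |H| is a multiple of lcm(4, 2) = 4 and divides |G| = 8.
Closing under the operation: H = {1, -1, j, -j}, so |H| = 4.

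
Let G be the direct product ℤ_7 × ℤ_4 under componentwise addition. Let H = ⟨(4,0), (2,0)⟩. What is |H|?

|⟨(4,0)⟩| = 7 and |⟨(2,0)⟩| = 7, so |H| is a multiple of lcm(7, 7) = 7 and divides |G| = 28.
Closing under the operation: H = {(0,0), (1,0), (2,0), (3,0), (4,0), (5,0), (6,0)}, so |H| = 7.

7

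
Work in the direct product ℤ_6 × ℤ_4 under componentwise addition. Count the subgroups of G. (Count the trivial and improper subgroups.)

16

|G| = 24, so by Lagrange every subgroup order divides 24. Divisors: 1, 2, 3, 4, 6, 8, 12, 24.
Subgroups by order — order 1: 1; order 2: 3; order 3: 1; order 4: 3; order 6: 3; order 8: 1; order 12: 3; order 24: 1.
Total: 1 + 3 + 1 + 3 + 3 + 1 + 3 + 1 = 16.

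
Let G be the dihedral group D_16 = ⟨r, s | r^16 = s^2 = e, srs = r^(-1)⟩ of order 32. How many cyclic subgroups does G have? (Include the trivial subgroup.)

21

A cyclic subgroup of order d is generated by each of its φ(d) elements of order d, so the cyclic subgroups of order d number (#elements of order d)/φ(d).
Cyclic subgroups by order — order 1: 1; order 2: 17; order 4: 1; order 8: 1; order 16: 1.
Total: 21.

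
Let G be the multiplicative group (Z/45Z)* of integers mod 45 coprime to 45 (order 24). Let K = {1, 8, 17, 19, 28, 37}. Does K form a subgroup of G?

No

Closure fails: 37 · 8 = 26 ∉ K. So K is not a subgroup.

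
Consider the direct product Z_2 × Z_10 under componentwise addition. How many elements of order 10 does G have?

12

An element (a,b) has order lcm(ord(a), ord(b)); count pairs with lcm equal to 10.
Enumerating gives 12 such elements.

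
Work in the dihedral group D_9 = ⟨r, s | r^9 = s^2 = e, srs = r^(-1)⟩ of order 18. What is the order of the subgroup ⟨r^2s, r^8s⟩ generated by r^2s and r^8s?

|⟨r^2s⟩| = 2 and |⟨r^8s⟩| = 2, so |H| is a multiple of lcm(2, 2) = 2 and divides |G| = 18.
Closing under the operation: H = {e, r^3, r^6, r^2s, r^5s, r^8s}, so |H| = 6.

6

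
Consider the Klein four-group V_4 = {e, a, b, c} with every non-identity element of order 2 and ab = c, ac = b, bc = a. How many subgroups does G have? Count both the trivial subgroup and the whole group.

|G| = 4, so by Lagrange every subgroup order divides 4. Divisors: 1, 2, 4.
Subgroups by order — order 1: 1; order 2: 3; order 4: 1.
Total: 1 + 3 + 1 = 5.

5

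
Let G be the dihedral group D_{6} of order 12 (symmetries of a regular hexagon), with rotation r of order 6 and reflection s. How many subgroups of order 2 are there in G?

7

|G| = 12 and 2 | 12, so subgroups of order 2 are possible by Lagrange.
The subgroups of order 2 are: {e, r^2s}; {e, r^3}; {e, r^3s}; {e, r^4s}; … (7 in all).
So G has 7 subgroups of order 2.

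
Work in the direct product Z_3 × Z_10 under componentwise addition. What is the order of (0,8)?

5

The order of (0,8) in Z_3 × Z_10 is lcm(ord(0) in Z_3, ord(8) in Z_10).
ord(0) = 1 and ord(8) = 5, so |⟨(0,8)⟩| = lcm(1, 5) = 5.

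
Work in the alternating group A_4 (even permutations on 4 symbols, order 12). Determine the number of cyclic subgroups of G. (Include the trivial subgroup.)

8

Each element a generates a cyclic subgroup ⟨a⟩; distinct elements may generate the same one (a cyclic group of order d has φ(d) generators).
Cyclic subgroups by order — order 1: 1; order 2: 3; order 3: 4.
Total: 8.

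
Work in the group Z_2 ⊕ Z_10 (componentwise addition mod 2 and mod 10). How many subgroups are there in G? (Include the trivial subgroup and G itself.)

|G| = 20, so by Lagrange every subgroup order divides 20. Divisors: 1, 2, 4, 5, 10, 20.
Subgroups by order — order 1: 1; order 2: 3; order 4: 1; order 5: 1; order 10: 3; order 20: 1.
Total: 1 + 3 + 1 + 1 + 3 + 1 = 10.

10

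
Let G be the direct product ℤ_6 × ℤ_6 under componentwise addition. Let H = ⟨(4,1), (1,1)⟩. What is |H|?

|⟨(4,1)⟩| = 6 and |⟨(1,1)⟩| = 6, so |H| is a multiple of lcm(6, 6) = 6 and divides |G| = 36.
Closing under the operation: H = {(0,0), (0,3), (1,1), (1,4), (2,2), (2,5), (3,0), (3,3), (4,1), (4,4), (5,2), (5,5)}, so |H| = 12.

12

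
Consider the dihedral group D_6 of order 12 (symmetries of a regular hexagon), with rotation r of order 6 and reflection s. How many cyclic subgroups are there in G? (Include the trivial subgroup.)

Group the elements of G by the cyclic subgroup they generate; each cyclic subgroup of order d accounts for φ(d) elements.
Cyclic subgroups by order — order 1: 1; order 2: 7; order 3: 1; order 6: 1.
Total: 10.

10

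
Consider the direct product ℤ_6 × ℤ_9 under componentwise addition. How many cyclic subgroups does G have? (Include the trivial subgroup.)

16

Group the elements of G by the cyclic subgroup they generate; each cyclic subgroup of order d accounts for φ(d) elements.
Cyclic subgroups by order — order 1: 1; order 2: 1; order 3: 4; order 6: 4; order 9: 3; order 18: 3.
Total: 16.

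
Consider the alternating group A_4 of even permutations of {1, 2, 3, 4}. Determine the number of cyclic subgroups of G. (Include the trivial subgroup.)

8

Group the elements of G by the cyclic subgroup they generate; each cyclic subgroup of order d accounts for φ(d) elements.
Cyclic subgroups by order — order 1: 1; order 2: 3; order 3: 4.
Total: 8.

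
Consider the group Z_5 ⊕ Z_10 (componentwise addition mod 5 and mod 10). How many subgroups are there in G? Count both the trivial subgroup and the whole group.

|G| = 50, so by Lagrange every subgroup order divides 50. Divisors: 1, 2, 5, 10, 25, 50.
Subgroups by order — order 1: 1; order 2: 1; order 5: 6; order 10: 6; order 25: 1; order 50: 1.
Total: 1 + 1 + 6 + 6 + 1 + 1 = 16.

16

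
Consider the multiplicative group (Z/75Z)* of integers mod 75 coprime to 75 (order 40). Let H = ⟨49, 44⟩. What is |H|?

20

|⟨49⟩| = 2 and |⟨44⟩| = 10, so |H| is a multiple of lcm(2, 10) = 10 and divides |G| = 40.
Closing under the operation: H = {1, 4, 11, 14, 16, 19, 26, 29, 31, 34, 41, 44, 46, 49, 56, 59, 61, 64, 71, 74}, so |H| = 20.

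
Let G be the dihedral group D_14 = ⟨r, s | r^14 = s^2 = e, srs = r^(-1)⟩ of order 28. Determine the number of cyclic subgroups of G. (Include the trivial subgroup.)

Group the elements of G by the cyclic subgroup they generate; each cyclic subgroup of order d accounts for φ(d) elements.
Cyclic subgroups by order — order 1: 1; order 2: 15; order 7: 1; order 14: 1.
Total: 18.

18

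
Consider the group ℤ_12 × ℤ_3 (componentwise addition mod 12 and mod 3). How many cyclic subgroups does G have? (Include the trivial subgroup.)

Group the elements of G by the cyclic subgroup they generate; each cyclic subgroup of order d accounts for φ(d) elements.
Cyclic subgroups by order — order 1: 1; order 2: 1; order 3: 4; order 4: 1; order 6: 4; order 12: 4.
Total: 15.

15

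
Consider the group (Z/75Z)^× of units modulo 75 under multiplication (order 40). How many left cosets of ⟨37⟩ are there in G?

2

|⟨37⟩| = 20 and |G| = 40.
By Lagrange, [G : H] = |G|/|H| = 40/20 = 2.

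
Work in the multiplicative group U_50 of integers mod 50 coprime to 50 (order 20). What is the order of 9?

Compute successive powers of 9 mod 50: 9, 31, 29, 11, 49, 41, 19, 21, …; 9^10 ≡ 1 (mod 50).
So |⟨9⟩| = 10.

10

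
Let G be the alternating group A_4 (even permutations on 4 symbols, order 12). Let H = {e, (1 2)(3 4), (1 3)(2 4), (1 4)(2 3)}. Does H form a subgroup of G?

Yes

|H| = 4 divides |G| = 12, consistent with Lagrange.
H contains the identity, every element's inverse is in H, and H is closed under ∘: it is a subgroup.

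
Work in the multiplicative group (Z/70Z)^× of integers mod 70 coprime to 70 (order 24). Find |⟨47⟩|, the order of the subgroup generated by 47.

Compute successive powers of 47 mod 70: 47, 39, 13, 51, 17, 29, 33, 11, …; 47^12 ≡ 1 (mod 70).
So |⟨47⟩| = 12.

12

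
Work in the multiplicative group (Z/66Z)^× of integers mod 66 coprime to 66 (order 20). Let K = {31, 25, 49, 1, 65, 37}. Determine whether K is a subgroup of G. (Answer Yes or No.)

|K| = 6 does not divide |G| = 20, so by Lagrange K is not a subgroup.

No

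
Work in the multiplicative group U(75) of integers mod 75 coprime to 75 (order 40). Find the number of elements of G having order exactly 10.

Enumerating element orders in G gives 12 elements of order 10.

12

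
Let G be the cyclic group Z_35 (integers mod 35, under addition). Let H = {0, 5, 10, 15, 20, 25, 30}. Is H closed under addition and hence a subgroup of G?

|H| = 7 divides |G| = 35, consistent with Lagrange.
H contains the identity, every element's inverse is in H, and H is closed under +: it is a subgroup.
In fact H = ⟨20⟩.

Yes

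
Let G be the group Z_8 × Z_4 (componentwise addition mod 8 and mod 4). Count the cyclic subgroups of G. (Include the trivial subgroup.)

Each element a generates a cyclic subgroup ⟨a⟩; distinct elements may generate the same one (a cyclic group of order d has φ(d) generators).
Cyclic subgroups by order — order 1: 1; order 2: 3; order 4: 6; order 8: 4.
Total: 14.

14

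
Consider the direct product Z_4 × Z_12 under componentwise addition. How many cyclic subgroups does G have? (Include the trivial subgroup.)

A cyclic subgroup of order d is generated by each of its φ(d) elements of order d, so the cyclic subgroups of order d number (#elements of order d)/φ(d).
Cyclic subgroups by order — order 1: 1; order 2: 3; order 3: 1; order 4: 6; order 6: 3; order 12: 6.
Total: 20.

20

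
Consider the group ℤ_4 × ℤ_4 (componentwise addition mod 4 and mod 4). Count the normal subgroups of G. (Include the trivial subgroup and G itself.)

G is abelian, so every subgroup is normal.
G has 15 subgroups in total, hence 15 normal subgroups.

15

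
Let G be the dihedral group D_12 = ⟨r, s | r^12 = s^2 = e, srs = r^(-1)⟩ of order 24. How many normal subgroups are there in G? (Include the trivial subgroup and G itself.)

9

G has 34 subgroups. Checking conjugation-invariance by order — order 1: 1/1 normal; order 2: 1/13 normal; order 3: 1/1 normal; order 4: 1/7 normal; order 6: 1/5 normal; order 8: 0/3 normal; order 12: 3/3 normal; order 24: 1/1 normal.
Total normal subgroups: 9.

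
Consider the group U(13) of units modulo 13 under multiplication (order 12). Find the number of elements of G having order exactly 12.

4

The elements of order 12 are: 2, 6, 7, 11.
That's 4.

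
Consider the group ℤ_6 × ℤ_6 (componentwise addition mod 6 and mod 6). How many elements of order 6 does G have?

24

An element (a,b) has order lcm(ord(a), ord(b)); count pairs with lcm equal to 6.
Enumerating gives 24 such elements.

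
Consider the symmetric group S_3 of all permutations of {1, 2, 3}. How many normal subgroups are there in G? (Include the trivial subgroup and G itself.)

3

G has 6 subgroups. Checking conjugation-invariance by order — order 1: 1/1 normal; order 2: 0/3 normal; order 3: 1/1 normal; order 6: 1/1 normal.
Total normal subgroups: 3.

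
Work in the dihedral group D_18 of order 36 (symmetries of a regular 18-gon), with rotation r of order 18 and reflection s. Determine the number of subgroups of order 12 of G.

3

|G| = 36 and 12 | 36, so subgroups of order 12 are possible by Lagrange.
The subgroups of order 12 are: {e, r^3, r^6, r^9, r^12, r^15, rs, r^4s, r^7s, r^10s, r^13s, r^16s}; {e, r^3, r^6, r^9, r^12, r^15, r^2s, r^5s, r^8s, r^11s, r^14s, r^17s}; {e, r^3, r^6, r^9, r^12, r^15, s, r^3s, r^6s, r^9s, r^12s, r^15s}.
So G has 3 subgroups of order 12.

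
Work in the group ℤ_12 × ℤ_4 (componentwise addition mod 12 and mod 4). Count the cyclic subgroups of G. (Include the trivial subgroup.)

Each element a generates a cyclic subgroup ⟨a⟩; distinct elements may generate the same one (a cyclic group of order d has φ(d) generators).
Cyclic subgroups by order — order 1: 1; order 2: 3; order 3: 1; order 4: 6; order 6: 3; order 12: 6.
Total: 20.

20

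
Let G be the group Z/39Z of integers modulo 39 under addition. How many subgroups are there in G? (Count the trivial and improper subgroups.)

4

A cyclic group of order 39 has exactly one subgroup for each divisor of 39.
Divisors of 39: 1, 3, 13, 39.
So Z/39Z has 4 subgroups.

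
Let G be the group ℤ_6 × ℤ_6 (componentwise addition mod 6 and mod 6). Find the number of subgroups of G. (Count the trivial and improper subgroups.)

30

|G| = 36, so by Lagrange every subgroup order divides 36. Divisors: 1, 2, 3, 4, 6, 9, 12, 18, 36.
Subgroups by order — order 1: 1; order 2: 3; order 3: 4; order 4: 1; order 6: 12; order 9: 1; order 12: 4; order 18: 3; order 36: 1.
Total: 1 + 3 + 4 + 1 + 12 + 1 + 4 + 3 + 1 = 30.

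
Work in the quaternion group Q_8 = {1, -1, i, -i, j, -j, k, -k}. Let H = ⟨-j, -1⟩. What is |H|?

4

|⟨-j⟩| = 4 and |⟨-1⟩| = 2, so |H| is a multiple of lcm(4, 2) = 4 and divides |G| = 8.
Closing under the operation: H = {1, -1, j, -j}, so |H| = 4.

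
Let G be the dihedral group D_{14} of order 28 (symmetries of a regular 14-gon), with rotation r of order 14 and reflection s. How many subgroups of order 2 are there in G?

15

|G| = 28 and 2 | 28, so subgroups of order 2 are possible by Lagrange.
The subgroups of order 2 are: {e, r^10s}; {e, r^11s}; {e, r^12s}; {e, r^13s}; … (15 in all).
So G has 15 subgroups of order 2.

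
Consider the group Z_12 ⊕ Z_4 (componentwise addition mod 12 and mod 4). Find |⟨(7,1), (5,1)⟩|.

24

|⟨(7,1)⟩| = 12 and |⟨(5,1)⟩| = 12, so |H| is a multiple of lcm(12, 12) = 12 and divides |G| = 48.
Closing under the operation: H = {(0,0), (0,2), (1,1), (1,3), (2,0), (2,2), (3,1), (3,3), (4,0), (4,2), (5,1), (5,3), (6,0), (6,2), (7,1), (7,3), (8,0), (8,2), (9,1), (9,3), (10,0), (10,2), (11,1), (11,3)}, so |H| = 24.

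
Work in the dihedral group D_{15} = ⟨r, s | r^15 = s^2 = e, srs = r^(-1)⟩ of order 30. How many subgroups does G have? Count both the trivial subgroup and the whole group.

28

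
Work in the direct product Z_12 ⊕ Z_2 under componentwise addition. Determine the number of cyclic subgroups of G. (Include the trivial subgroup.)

Group the elements of G by the cyclic subgroup they generate; each cyclic subgroup of order d accounts for φ(d) elements.
Cyclic subgroups by order — order 1: 1; order 2: 3; order 3: 1; order 4: 2; order 6: 3; order 12: 2.
Total: 12.

12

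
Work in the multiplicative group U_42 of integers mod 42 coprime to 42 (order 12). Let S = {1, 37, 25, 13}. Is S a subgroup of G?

No

Closure fails: 37 · 13 = 19 ∉ S. So S is not a subgroup.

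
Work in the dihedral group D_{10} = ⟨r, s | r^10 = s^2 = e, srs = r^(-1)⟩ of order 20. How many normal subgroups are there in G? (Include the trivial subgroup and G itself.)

G has 22 subgroups. Checking conjugation-invariance by order — order 1: 1/1 normal; order 2: 1/11 normal; order 4: 0/5 normal; order 5: 1/1 normal; order 10: 3/3 normal; order 20: 1/1 normal.
Total normal subgroups: 7.

7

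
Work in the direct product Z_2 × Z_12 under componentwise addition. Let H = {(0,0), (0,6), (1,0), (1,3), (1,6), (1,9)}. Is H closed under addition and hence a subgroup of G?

No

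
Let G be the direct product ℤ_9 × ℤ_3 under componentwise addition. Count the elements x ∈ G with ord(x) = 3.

An element (a,b) has order lcm(ord(a), ord(b)); count pairs with lcm equal to 3.
Enumerating gives 8 such elements.

8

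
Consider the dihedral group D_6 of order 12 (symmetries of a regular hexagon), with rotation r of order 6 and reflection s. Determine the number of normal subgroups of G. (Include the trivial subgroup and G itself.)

G has 16 subgroups. Checking conjugation-invariance by order — order 1: 1/1 normal; order 2: 1/7 normal; order 3: 1/1 normal; order 4: 0/3 normal; order 6: 3/3 normal; order 12: 1/1 normal.
Total normal subgroups: 7.

7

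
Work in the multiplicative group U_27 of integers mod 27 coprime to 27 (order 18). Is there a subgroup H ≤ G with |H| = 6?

6 | 18. A subgroup of order 6 is {1, 8, 10, 17, 19, 26}.

Yes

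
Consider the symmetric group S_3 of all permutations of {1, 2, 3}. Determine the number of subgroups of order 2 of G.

3

|G| = 6 and 2 | 6, so subgroups of order 2 are possible by Lagrange.
The subgroups of order 2 are: {e, (1 2)}; {e, (1 3)}; {e, (2 3)}.
So G has 3 subgroups of order 2.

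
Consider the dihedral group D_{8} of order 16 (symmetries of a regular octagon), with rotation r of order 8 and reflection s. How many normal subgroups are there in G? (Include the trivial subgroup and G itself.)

7

G has 19 subgroups. Checking conjugation-invariance by order — order 1: 1/1 normal; order 2: 1/9 normal; order 4: 1/5 normal; order 8: 3/3 normal; order 16: 1/1 normal.
Total normal subgroups: 7.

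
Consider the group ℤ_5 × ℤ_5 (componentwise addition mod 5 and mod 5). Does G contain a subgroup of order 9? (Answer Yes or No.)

No

9 does not divide |G| = 25, so by Lagrange no subgroup of order 9 exists.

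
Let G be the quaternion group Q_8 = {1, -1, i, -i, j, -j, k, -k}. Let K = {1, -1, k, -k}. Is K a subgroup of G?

|K| = 4 divides |G| = 8, consistent with Lagrange.
K contains the identity, every element's inverse is in K, and K is closed under ·: it is a subgroup.
In fact K = ⟨-k⟩.

Yes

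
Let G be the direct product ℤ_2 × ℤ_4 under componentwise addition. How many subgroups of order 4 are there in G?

3

|G| = 8 and 4 | 8, so subgroups of order 4 are possible by Lagrange.
The subgroups of order 4 are: {(0,0), (0,1), (0,2), (0,3)}; {(0,0), (0,2), (1,0), (1,2)}; {(0,0), (0,2), (1,1), (1,3)}.
So G has 3 subgroups of order 4.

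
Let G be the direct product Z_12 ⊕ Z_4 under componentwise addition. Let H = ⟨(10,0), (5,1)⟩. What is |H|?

|⟨(10,0)⟩| = 6 and |⟨(5,1)⟩| = 12, so |H| is a multiple of lcm(6, 12) = 12 and divides |G| = 48.
Closing under the operation: H = {(0,0), (0,2), (1,1), (1,3), (2,0), (2,2), (3,1), (3,3), (4,0), (4,2), (5,1), (5,3), (6,0), (6,2), (7,1), (7,3), (8,0), (8,2), (9,1), (9,3), (10,0), (10,2), (11,1), (11,3)}, so |H| = 24.

24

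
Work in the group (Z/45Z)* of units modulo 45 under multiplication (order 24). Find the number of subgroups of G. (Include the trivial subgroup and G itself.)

|G| = 24, so by Lagrange every subgroup order divides 24. Divisors: 1, 2, 3, 4, 6, 8, 12, 24.
Subgroups by order — order 1: 1; order 2: 3; order 3: 1; order 4: 3; order 6: 3; order 8: 1; order 12: 3; order 24: 1.
Total: 1 + 3 + 1 + 3 + 3 + 1 + 3 + 1 = 16.

16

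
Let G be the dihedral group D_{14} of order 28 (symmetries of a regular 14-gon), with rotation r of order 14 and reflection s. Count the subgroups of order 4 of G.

7

|G| = 28 and 4 | 28, so subgroups of order 4 are possible by Lagrange.
The subgroups of order 4 are: {e, r^7, r^3s, r^10s}; {e, r^7, r^4s, r^11s}; {e, r^7, r^5s, r^12s}; {e, r^7, r^6s, r^13s}; … (7 in all).
So G has 7 subgroups of order 4.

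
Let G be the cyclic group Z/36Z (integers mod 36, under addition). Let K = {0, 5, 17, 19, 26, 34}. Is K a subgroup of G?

34 ∈ K but its inverse 2 ∉ K, so K is not a subgroup.

No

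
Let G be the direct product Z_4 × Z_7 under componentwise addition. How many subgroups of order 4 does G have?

1

|G| = 28 and 4 | 28, so subgroups of order 4 are possible by Lagrange.
The subgroups of order 4 are: {(0,0), (1,0), (2,0), (3,0)}.
So G has 1 subgroup of order 4.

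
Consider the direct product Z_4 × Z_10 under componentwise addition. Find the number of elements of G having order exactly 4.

4

An element (a,b) has order lcm(ord(a), ord(b)); count pairs with lcm equal to 4.
Enumerating gives 4 such elements.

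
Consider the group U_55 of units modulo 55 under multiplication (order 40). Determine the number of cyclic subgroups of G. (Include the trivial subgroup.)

A cyclic subgroup of order d is generated by each of its φ(d) elements of order d, so the cyclic subgroups of order d number (#elements of order d)/φ(d).
Cyclic subgroups by order — order 1: 1; order 2: 3; order 4: 2; order 5: 1; order 10: 3; order 20: 2.
Total: 12.

12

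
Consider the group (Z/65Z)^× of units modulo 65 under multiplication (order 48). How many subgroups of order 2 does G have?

3

|G| = 48 and 2 | 48, so subgroups of order 2 are possible by Lagrange.
The subgroups of order 2 are: {1, 14}; {1, 51}; {1, 64}.
So G has 3 subgroups of order 2.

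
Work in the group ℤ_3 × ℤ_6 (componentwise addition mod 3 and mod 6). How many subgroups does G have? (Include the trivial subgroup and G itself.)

12

|G| = 18, so by Lagrange every subgroup order divides 18. Divisors: 1, 2, 3, 6, 9, 18.
Subgroups by order — order 1: 1; order 2: 1; order 3: 4; order 6: 4; order 9: 1; order 18: 1.
Total: 1 + 1 + 4 + 4 + 1 + 1 = 12.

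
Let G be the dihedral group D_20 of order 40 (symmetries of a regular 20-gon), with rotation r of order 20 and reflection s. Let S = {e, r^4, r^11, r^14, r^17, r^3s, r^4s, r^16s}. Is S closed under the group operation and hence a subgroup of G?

No

r^4 ∈ S but its inverse r^16 ∉ S, so S is not a subgroup.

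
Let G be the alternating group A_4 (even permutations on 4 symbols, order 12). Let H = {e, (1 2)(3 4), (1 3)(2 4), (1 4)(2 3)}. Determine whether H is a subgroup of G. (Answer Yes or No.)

|H| = 4 divides |G| = 12, consistent with Lagrange.
H contains the identity, every element's inverse is in H, and H is closed under ∘: it is a subgroup.

Yes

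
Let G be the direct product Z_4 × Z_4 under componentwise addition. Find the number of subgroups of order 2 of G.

3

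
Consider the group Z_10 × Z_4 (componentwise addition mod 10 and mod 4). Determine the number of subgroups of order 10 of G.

|G| = 40 and 10 | 40, so subgroups of order 10 are possible by Lagrange.
The subgroups of order 10 are: {(0,0), (0,2), (2,0), (2,2), (4,0), (4,2), (6,0), (6,2), (8,0), (8,2)}; {(0,0), (1,0), (2,0), (3,0), (4,0), (5,0), (6,0), (7,0), (8,0), (9,0)}; {(0,0), (1,2), (2,0), (3,2), (4,0), (5,2), (6,0), (7,2), (8,0), (9,2)}.
So G has 3 subgroups of order 10.

3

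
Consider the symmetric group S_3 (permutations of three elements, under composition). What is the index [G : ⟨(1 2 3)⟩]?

|⟨(1 2 3)⟩| = 3 and |G| = 6.
By Lagrange, [G : H] = |G|/|H| = 6/3 = 2.

2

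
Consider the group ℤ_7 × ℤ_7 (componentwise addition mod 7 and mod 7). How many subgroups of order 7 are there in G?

8

|G| = 49 and 7 | 49, so subgroups of order 7 are possible by Lagrange.
The subgroups of order 7 are: {(0,0), (0,1), (0,2), (0,3), (0,4), (0,5), (0,6)}; {(0,0), (1,0), (2,0), (3,0), (4,0), (5,0), (6,0)}; {(0,0), (1,1), (2,2), (3,3), (4,4), (5,5), (6,6)}; {(0,0), (1,2), (2,4), (3,6), (4,1), (5,3), (6,5)}; … (8 in all).
So G has 8 subgroups of order 7.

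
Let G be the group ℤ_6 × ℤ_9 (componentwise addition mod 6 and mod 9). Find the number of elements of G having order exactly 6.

An element (a,b) has order lcm(ord(a), ord(b)); count pairs with lcm equal to 6.
Enumerating gives 8 such elements.

8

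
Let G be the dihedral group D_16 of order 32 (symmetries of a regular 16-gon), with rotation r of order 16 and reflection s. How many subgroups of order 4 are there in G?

9

|G| = 32 and 4 | 32, so subgroups of order 4 are possible by Lagrange.
The subgroups of order 4 are: {e, r^8, r^2s, r^10s}; {e, r^8, r^3s, r^11s}; {e, r^4, r^8, r^12}; {e, r^8, r^4s, r^12s}; … (9 in all).
So G has 9 subgroups of order 4.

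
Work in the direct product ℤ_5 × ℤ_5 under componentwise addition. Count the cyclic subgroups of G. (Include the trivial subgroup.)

7

Group the elements of G by the cyclic subgroup they generate; each cyclic subgroup of order d accounts for φ(d) elements.
Cyclic subgroups by order — order 1: 1; order 5: 6.
Total: 7.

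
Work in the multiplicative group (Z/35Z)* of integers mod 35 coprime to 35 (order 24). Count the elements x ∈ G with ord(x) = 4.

4

The elements of order 4 are: 8, 13, 22, 27.
That's 4.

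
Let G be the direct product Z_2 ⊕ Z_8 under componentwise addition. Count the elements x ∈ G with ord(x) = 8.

8

An element (a,b) has order lcm(ord(a), ord(b)); count pairs with lcm equal to 8.
Enumerating gives 8 such elements.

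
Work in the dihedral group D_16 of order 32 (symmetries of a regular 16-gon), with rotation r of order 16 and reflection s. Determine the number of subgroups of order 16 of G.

3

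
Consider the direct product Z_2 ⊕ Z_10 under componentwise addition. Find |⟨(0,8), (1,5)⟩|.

10

|⟨(0,8)⟩| = 5 and |⟨(1,5)⟩| = 2, so |H| is a multiple of lcm(5, 2) = 10 and divides |G| = 20.
Closing under the operation: H = {(0,0), (0,2), (0,4), (0,6), (0,8), (1,1), (1,3), (1,5), (1,7), (1,9)}, so |H| = 10.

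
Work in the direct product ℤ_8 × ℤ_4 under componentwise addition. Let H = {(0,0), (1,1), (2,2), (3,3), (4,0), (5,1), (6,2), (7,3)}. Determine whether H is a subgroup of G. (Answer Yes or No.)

Yes

|H| = 8 divides |G| = 32, consistent with Lagrange.
H contains the identity, every element's inverse is in H, and H is closed under +: it is a subgroup.
In fact H = ⟨(1,1)⟩.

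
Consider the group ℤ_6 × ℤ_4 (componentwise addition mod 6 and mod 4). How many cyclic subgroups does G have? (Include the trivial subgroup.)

Group the elements of G by the cyclic subgroup they generate; each cyclic subgroup of order d accounts for φ(d) elements.
Cyclic subgroups by order — order 1: 1; order 2: 3; order 3: 1; order 4: 2; order 6: 3; order 12: 2.
Total: 12.

12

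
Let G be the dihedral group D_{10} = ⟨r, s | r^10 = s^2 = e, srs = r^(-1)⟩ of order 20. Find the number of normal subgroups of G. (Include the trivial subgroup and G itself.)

7

G has 22 subgroups. Checking conjugation-invariance by order — order 1: 1/1 normal; order 2: 1/11 normal; order 4: 0/5 normal; order 5: 1/1 normal; order 10: 3/3 normal; order 20: 1/1 normal.
Total normal subgroups: 7.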